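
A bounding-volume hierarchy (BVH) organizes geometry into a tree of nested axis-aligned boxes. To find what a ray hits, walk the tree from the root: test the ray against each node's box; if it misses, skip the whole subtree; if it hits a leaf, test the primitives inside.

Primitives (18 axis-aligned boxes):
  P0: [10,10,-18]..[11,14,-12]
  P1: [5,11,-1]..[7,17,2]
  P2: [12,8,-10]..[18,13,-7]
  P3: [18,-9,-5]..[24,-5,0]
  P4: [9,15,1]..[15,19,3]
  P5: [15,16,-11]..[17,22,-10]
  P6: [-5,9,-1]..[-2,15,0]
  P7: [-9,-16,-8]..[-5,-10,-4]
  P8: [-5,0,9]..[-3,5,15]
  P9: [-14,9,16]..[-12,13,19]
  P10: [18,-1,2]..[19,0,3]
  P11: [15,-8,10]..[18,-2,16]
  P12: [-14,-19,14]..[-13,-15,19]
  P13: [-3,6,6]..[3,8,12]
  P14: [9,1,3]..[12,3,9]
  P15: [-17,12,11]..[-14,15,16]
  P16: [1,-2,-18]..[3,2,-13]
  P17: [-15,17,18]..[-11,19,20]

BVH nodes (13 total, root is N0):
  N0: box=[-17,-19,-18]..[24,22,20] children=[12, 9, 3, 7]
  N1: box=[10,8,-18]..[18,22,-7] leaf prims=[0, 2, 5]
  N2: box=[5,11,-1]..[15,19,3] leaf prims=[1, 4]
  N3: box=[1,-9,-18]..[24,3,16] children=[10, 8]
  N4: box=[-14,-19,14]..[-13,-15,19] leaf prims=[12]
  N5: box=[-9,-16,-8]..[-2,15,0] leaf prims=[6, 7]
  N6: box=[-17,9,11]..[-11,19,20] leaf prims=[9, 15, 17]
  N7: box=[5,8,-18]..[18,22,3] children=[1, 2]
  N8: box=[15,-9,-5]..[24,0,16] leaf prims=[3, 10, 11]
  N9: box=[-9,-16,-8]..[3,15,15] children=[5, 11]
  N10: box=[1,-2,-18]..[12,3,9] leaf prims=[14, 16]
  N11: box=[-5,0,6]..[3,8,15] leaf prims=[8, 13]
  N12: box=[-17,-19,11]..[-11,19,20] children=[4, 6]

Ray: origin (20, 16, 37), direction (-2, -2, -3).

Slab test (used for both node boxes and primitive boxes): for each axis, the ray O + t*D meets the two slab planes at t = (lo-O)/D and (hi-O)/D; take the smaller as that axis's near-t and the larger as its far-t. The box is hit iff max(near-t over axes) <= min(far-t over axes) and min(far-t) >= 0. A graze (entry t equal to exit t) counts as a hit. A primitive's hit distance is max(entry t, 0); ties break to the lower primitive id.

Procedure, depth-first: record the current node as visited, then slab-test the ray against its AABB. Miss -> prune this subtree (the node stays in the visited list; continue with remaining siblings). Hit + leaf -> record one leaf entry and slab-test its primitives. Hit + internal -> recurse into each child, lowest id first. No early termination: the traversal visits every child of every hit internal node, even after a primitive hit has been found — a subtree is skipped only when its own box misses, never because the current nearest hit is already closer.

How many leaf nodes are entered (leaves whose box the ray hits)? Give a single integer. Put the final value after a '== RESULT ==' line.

Traverse from the root:
N0 x:[-2,37/2] y:[-3,35/2] z:[17/3,55/3] -> hit [17/3,35/2], descend [3, 7, 9, 12]
  N3 x:[-2,19/2] y:[13/2,25/2] z:[7,55/3] -> hit [7,19/2], descend [8, 10]
    N8 x:[-2,5/2] y:[8,25/2] z:[7,14] -> miss, prune
    N10 x:[4,19/2] y:[13/2,9] z:[28/3,55/3] -> miss, prune
  N7 x:[1,15/2] y:[-3,4] z:[34/3,55/3] -> miss, prune
  N9 x:[17/2,29/2] y:[1/2,16] z:[22/3,15] -> hit [17/2,29/2], descend [5, 11]
    N5 x:[11,29/2] y:[1/2,16] z:[37/3,15] -> hit [37/3,29/2] leaf, test {P6(miss), P7@t=41/3}
    N11 x:[17/2,25/2] y:[4,8] z:[22/3,31/3] -> miss, prune
  N12 x:[31/2,37/2] y:[-3/2,35/2] z:[17/3,26/3] -> miss, prune

Summary -> nodes [0, 3, 8, 10, 7, 9, 5, 11, 12]; box-tests=9; leaf-entries=1; first=P7

== RESULT ==
1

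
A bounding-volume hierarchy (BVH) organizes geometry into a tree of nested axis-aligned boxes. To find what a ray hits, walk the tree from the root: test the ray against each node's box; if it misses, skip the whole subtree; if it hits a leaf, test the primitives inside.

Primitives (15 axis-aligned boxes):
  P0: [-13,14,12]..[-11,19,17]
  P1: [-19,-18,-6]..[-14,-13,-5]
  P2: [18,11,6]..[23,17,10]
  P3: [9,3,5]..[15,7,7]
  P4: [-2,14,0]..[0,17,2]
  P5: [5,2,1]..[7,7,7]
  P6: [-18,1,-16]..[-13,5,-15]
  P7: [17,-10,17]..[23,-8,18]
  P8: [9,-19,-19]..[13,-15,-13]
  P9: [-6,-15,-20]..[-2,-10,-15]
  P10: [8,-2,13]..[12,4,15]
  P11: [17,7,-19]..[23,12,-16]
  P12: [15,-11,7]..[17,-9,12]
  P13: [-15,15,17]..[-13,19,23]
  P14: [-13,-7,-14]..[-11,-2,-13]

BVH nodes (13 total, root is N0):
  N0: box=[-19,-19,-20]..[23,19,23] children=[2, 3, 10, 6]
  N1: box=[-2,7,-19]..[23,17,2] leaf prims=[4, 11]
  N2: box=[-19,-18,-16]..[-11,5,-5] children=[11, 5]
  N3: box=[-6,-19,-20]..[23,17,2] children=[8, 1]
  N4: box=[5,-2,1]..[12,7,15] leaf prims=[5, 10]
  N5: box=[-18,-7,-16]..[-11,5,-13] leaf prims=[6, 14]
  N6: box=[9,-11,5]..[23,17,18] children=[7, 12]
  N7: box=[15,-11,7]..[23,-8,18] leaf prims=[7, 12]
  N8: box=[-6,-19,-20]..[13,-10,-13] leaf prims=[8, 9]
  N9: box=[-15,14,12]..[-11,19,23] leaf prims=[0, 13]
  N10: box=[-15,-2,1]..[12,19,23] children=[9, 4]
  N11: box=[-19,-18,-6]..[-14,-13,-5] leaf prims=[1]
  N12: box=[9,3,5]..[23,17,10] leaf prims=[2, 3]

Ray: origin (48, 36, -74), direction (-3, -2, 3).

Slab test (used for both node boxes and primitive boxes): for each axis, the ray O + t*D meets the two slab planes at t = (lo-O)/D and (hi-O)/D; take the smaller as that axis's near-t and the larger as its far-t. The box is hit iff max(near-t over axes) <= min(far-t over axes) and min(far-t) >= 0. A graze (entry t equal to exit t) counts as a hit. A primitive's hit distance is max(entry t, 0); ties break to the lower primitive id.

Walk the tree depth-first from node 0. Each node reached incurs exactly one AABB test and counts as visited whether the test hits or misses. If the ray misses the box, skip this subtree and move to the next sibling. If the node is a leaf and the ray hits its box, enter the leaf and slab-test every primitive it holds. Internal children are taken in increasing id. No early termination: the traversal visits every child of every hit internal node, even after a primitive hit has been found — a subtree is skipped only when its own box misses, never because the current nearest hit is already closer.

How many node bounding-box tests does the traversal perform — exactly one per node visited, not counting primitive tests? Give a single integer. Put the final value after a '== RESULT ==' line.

Traverse from the root:
N0 x:[25/3,67/3] y:[17/2,55/2] z:[18,97/3] -> hit [18,67/3], descend [2, 3, 6, 10]
  N2 x:[59/3,67/3] y:[31/2,27] z:[58/3,23] -> hit [59/3,67/3], descend [5, 11]
    N5 x:[59/3,22] y:[31/2,43/2] z:[58/3,61/3] -> hit [59/3,61/3] leaf, test {P6(miss), P14@t=20}
    N11 x:[62/3,67/3] y:[49/2,27] z:[68/3,23] -> miss, prune
  N3 x:[25/3,18] y:[19/2,55/2] z:[18,76/3] -> hit [18,18], descend [1, 8]
    N1 x:[25/3,50/3] y:[19/2,29/2] z:[55/3,76/3] -> miss, prune
    N8 x:[35/3,18] y:[23,55/2] z:[18,61/3] -> miss, prune
  N6 x:[25/3,13] y:[19/2,47/2] z:[79/3,92/3] -> miss, prune
  N10 x:[12,21] y:[17/2,19] z:[25,97/3] -> miss, prune

Summary -> nodes [0, 2, 5, 11, 3, 1, 8, 6, 10]; box-tests=9; leaf-entries=1; first=P14

== RESULT ==
9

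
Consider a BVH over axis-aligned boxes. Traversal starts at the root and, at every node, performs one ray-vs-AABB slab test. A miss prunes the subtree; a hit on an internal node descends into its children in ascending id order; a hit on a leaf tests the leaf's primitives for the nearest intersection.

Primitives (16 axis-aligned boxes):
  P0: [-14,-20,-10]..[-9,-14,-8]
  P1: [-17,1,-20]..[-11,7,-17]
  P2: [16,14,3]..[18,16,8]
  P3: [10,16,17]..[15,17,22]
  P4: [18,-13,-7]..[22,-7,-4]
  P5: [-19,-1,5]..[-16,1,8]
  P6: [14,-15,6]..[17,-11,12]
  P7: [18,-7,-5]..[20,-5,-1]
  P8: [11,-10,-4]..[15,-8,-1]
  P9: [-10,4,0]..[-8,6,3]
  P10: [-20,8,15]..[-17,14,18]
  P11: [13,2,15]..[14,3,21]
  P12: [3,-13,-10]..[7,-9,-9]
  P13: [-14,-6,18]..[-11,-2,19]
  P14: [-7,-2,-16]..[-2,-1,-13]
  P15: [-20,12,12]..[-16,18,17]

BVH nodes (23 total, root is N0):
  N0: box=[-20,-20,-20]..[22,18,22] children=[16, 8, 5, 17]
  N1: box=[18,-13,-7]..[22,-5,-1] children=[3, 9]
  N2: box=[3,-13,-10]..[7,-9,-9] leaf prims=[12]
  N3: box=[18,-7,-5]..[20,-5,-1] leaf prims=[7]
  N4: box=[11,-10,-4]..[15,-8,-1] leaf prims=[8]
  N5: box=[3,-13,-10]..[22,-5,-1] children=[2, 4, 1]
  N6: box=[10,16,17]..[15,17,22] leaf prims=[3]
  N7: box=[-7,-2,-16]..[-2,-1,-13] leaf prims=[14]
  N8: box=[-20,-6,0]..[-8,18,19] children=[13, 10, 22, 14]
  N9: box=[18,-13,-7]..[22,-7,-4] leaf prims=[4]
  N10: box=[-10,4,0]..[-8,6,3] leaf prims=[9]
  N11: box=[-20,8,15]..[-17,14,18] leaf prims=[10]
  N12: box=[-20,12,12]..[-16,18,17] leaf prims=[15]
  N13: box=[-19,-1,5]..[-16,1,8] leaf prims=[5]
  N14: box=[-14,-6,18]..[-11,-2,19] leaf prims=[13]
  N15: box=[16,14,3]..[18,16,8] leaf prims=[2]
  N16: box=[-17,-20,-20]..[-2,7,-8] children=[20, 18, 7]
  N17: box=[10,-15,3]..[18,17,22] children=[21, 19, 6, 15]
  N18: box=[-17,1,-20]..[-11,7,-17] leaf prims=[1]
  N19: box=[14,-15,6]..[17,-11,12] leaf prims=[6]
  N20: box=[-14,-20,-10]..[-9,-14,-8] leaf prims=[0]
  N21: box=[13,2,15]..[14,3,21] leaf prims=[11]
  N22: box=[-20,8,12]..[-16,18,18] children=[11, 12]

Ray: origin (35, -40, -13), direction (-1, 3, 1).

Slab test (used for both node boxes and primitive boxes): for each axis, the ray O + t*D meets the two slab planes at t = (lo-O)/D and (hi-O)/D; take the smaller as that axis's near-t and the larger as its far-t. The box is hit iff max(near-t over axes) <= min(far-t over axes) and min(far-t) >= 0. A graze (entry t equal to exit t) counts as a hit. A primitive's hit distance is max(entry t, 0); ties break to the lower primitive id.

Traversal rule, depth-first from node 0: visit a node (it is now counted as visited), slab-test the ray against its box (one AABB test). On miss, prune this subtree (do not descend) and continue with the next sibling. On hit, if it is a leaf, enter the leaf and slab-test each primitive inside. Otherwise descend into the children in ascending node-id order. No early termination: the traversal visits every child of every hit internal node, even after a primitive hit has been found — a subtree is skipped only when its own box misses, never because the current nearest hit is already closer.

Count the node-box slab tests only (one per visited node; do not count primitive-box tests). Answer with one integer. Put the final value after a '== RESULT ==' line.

Walk:
N0 x:[13,55] y:[20/3,58/3] z:[-7,35] -> hit [13,58/3], descend [5, 8, 16, 17]
  N5 x:[13,32] y:[9,35/3] z:[3,12] -> miss, prune
  N8 x:[43,55] y:[34/3,58/3] z:[13,32] -> miss, prune
  N16 x:[37,52] y:[20/3,47/3] z:[-7,5] -> miss, prune
  N17 x:[17,25] y:[25/3,19] z:[16,35] -> hit [17,19], descend [6, 15, 19, 21]
    N6 x:[20,25] y:[56/3,19] z:[30,35] -> miss, prune
    N15 x:[17,19] y:[18,56/3] z:[16,21] -> hit [18,56/3] leaf, test {P2@t=18}
    N19 x:[18,21] y:[25/3,29/3] z:[19,25] -> miss, prune
    N21 x:[21,22] y:[14,43/3] z:[28,34] -> miss, prune

9 AABB tests over nodes [0, 5, 8, 16, 17, 6, 15, 19, 21]; 1 leaf entered; closest P2.

== RESULT ==
9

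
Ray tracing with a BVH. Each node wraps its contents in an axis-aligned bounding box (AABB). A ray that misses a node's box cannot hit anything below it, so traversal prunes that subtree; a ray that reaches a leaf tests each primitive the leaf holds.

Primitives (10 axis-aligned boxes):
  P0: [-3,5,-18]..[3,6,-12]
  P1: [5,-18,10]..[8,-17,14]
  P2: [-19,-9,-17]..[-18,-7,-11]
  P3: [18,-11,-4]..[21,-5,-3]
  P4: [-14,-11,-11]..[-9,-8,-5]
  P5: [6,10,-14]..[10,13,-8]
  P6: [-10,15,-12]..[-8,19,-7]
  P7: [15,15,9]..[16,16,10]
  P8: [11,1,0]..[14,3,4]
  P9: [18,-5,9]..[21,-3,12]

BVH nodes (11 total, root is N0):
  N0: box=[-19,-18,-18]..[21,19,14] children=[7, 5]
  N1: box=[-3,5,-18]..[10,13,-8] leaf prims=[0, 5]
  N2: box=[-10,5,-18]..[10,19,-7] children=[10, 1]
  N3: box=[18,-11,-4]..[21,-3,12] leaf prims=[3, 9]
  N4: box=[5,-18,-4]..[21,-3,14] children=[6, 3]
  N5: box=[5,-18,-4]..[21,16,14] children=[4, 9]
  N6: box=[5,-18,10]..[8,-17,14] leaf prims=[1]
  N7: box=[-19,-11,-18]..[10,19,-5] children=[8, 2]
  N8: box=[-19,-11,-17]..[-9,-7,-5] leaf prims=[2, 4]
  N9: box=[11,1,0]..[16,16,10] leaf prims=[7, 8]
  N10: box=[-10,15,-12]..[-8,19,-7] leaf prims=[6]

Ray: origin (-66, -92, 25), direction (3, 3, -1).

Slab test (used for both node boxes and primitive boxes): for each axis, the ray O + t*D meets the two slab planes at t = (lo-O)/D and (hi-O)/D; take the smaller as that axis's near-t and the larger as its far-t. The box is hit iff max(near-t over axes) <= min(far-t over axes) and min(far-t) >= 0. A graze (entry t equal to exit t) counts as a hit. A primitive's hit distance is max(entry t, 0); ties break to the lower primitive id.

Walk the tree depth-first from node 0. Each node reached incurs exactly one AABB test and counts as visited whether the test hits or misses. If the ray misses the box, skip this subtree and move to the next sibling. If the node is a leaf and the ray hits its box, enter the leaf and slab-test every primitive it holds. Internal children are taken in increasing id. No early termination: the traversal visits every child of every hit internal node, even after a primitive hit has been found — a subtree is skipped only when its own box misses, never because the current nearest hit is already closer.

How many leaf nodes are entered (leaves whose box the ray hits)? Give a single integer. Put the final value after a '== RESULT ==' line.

Trace the traversal:
N0 x:[47/3,29] y:[74/3,37] z:[11,43] -> hit [74/3,29], descend [5, 7]
  N5 x:[71/3,29] y:[74/3,36] z:[11,29] -> hit [74/3,29], descend [4, 9]
    N4 x:[71/3,29] y:[74/3,89/3] z:[11,29] -> hit [74/3,29], descend [3, 6]
      N3 x:[28,29] y:[27,89/3] z:[13,29] -> hit [28,29] leaf, test {P3@t=28, P9(miss)}
      N6 x:[71/3,74/3] y:[74/3,25] z:[11,15] -> miss, prune
    N9 x:[77/3,82/3] y:[31,36] z:[15,25] -> miss, prune
  N7 x:[47/3,76/3] y:[27,37] z:[30,43] -> miss, prune

7 AABB tests over nodes [0, 5, 4, 3, 6, 9, 7]; 1 leaf entered; closest P3.

== RESULT ==
1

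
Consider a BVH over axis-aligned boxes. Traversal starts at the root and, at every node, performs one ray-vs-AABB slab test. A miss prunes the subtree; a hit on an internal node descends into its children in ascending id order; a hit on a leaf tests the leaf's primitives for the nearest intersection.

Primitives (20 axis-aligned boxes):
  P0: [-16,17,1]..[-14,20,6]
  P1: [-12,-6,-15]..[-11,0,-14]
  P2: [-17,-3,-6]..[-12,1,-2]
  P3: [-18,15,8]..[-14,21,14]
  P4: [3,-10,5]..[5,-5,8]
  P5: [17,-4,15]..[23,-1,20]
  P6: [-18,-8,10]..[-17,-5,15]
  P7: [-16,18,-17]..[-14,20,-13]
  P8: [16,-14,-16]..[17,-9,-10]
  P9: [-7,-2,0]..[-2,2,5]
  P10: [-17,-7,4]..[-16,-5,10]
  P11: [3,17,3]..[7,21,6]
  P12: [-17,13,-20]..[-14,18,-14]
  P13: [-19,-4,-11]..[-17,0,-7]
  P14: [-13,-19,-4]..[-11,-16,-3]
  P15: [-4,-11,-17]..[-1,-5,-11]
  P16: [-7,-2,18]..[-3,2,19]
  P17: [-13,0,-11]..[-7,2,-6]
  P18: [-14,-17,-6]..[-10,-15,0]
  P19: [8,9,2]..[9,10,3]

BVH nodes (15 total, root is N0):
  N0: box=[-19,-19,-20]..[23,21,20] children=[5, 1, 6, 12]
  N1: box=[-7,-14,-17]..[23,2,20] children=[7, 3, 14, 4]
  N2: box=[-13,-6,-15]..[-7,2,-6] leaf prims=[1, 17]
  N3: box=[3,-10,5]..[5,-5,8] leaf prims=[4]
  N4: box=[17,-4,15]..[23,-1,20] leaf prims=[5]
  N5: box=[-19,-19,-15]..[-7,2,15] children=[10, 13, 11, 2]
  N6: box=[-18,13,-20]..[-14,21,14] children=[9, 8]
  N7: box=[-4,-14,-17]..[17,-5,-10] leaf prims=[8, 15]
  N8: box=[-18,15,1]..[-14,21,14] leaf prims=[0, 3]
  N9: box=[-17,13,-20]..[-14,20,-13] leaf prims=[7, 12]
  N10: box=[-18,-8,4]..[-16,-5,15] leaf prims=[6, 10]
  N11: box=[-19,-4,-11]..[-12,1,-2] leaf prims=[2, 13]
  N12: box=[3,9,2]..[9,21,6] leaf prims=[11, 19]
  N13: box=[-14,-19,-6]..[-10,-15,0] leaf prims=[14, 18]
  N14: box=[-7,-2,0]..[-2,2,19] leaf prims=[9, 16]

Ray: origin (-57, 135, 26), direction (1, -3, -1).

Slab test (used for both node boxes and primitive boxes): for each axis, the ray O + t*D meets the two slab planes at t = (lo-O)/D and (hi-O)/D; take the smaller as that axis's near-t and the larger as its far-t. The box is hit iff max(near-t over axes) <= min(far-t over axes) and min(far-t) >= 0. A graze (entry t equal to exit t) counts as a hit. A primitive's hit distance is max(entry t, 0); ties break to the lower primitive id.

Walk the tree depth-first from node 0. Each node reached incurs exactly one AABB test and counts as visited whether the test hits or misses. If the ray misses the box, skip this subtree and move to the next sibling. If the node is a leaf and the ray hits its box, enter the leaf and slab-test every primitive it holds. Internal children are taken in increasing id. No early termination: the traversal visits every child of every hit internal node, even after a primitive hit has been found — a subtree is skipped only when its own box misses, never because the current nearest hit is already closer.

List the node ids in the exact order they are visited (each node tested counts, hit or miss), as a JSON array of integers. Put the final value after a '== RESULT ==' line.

Trace the traversal:
N0 x:[38,80] y:[38,154/3] z:[6,46] -> hit [38,46], descend [1, 5, 6, 12]
  N1 x:[50,80] y:[133/3,149/3] z:[6,43] -> miss, prune
  N5 x:[38,50] y:[133/3,154/3] z:[11,41] -> miss, prune
  N6 x:[39,43] y:[38,122/3] z:[12,46] -> hit [39,122/3], descend [8, 9]
    N8 x:[39,43] y:[38,40] z:[12,25] -> miss, prune
    N9 x:[40,43] y:[115/3,122/3] z:[39,46] -> hit [40,122/3] leaf, test {P7(miss), P12@t=40}
  N12 x:[60,66] y:[38,42] z:[20,24] -> miss, prune

Visited [0, 1, 5, 6, 8, 9, 12]. Tests: 7 box, 1 leaf. Nearest: P12.

== RESULT ==
[0, 1, 5, 6, 8, 9, 12]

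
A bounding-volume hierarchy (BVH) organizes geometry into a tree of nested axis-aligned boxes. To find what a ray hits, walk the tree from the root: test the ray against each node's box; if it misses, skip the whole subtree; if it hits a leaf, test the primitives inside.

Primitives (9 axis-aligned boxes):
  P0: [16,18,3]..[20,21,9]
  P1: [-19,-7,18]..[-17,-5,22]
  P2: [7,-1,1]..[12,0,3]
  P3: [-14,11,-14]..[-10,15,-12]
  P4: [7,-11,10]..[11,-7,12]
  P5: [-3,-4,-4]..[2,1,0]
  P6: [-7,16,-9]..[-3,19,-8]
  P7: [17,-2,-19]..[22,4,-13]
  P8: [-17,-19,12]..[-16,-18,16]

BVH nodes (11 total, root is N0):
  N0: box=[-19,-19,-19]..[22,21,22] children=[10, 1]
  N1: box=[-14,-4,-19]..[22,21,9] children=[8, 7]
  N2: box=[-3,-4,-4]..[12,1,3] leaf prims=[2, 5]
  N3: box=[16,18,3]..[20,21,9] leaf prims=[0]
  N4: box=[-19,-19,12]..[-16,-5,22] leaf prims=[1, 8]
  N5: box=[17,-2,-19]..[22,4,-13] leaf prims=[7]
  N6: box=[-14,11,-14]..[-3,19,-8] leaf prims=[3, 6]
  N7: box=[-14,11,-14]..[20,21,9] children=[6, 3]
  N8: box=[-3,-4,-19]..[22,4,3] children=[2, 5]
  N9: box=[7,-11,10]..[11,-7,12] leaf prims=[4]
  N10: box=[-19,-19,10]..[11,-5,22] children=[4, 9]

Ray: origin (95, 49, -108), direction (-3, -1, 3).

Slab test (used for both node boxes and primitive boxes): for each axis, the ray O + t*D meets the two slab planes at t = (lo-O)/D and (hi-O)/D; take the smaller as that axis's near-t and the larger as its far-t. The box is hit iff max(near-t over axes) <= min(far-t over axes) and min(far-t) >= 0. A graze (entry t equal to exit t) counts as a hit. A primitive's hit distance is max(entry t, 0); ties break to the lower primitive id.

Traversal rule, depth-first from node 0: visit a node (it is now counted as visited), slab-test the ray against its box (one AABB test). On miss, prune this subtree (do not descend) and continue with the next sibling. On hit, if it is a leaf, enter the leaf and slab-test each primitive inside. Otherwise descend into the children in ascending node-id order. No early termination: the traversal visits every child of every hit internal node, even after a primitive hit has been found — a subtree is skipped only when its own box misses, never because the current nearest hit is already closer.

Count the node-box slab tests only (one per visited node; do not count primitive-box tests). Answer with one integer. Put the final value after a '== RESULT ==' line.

Trace the traversal:
N0 x:[73/3,38] y:[28,68] z:[89/3,130/3] -> hit [89/3,38], descend [1, 10]
  N1 x:[73/3,109/3] y:[28,53] z:[89/3,39] -> hit [89/3,109/3], descend [7, 8]
    N7 x:[25,109/3] y:[28,38] z:[94/3,39] -> hit [94/3,109/3], descend [3, 6]
      N3 x:[25,79/3] y:[28,31] z:[37,39] -> miss, prune
      N6 x:[98/3,109/3] y:[30,38] z:[94/3,100/3] -> hit [98/3,100/3] leaf, test {P3(miss), P6@t=33}
    N8 x:[73/3,98/3] y:[45,53] z:[89/3,37] -> miss, prune
  N10 x:[28,38] y:[54,68] z:[118/3,130/3] -> miss, prune

Summary -> nodes [0, 1, 7, 3, 6, 8, 10]; box-tests=7; leaf-entries=1; first=P6

== RESULT ==
7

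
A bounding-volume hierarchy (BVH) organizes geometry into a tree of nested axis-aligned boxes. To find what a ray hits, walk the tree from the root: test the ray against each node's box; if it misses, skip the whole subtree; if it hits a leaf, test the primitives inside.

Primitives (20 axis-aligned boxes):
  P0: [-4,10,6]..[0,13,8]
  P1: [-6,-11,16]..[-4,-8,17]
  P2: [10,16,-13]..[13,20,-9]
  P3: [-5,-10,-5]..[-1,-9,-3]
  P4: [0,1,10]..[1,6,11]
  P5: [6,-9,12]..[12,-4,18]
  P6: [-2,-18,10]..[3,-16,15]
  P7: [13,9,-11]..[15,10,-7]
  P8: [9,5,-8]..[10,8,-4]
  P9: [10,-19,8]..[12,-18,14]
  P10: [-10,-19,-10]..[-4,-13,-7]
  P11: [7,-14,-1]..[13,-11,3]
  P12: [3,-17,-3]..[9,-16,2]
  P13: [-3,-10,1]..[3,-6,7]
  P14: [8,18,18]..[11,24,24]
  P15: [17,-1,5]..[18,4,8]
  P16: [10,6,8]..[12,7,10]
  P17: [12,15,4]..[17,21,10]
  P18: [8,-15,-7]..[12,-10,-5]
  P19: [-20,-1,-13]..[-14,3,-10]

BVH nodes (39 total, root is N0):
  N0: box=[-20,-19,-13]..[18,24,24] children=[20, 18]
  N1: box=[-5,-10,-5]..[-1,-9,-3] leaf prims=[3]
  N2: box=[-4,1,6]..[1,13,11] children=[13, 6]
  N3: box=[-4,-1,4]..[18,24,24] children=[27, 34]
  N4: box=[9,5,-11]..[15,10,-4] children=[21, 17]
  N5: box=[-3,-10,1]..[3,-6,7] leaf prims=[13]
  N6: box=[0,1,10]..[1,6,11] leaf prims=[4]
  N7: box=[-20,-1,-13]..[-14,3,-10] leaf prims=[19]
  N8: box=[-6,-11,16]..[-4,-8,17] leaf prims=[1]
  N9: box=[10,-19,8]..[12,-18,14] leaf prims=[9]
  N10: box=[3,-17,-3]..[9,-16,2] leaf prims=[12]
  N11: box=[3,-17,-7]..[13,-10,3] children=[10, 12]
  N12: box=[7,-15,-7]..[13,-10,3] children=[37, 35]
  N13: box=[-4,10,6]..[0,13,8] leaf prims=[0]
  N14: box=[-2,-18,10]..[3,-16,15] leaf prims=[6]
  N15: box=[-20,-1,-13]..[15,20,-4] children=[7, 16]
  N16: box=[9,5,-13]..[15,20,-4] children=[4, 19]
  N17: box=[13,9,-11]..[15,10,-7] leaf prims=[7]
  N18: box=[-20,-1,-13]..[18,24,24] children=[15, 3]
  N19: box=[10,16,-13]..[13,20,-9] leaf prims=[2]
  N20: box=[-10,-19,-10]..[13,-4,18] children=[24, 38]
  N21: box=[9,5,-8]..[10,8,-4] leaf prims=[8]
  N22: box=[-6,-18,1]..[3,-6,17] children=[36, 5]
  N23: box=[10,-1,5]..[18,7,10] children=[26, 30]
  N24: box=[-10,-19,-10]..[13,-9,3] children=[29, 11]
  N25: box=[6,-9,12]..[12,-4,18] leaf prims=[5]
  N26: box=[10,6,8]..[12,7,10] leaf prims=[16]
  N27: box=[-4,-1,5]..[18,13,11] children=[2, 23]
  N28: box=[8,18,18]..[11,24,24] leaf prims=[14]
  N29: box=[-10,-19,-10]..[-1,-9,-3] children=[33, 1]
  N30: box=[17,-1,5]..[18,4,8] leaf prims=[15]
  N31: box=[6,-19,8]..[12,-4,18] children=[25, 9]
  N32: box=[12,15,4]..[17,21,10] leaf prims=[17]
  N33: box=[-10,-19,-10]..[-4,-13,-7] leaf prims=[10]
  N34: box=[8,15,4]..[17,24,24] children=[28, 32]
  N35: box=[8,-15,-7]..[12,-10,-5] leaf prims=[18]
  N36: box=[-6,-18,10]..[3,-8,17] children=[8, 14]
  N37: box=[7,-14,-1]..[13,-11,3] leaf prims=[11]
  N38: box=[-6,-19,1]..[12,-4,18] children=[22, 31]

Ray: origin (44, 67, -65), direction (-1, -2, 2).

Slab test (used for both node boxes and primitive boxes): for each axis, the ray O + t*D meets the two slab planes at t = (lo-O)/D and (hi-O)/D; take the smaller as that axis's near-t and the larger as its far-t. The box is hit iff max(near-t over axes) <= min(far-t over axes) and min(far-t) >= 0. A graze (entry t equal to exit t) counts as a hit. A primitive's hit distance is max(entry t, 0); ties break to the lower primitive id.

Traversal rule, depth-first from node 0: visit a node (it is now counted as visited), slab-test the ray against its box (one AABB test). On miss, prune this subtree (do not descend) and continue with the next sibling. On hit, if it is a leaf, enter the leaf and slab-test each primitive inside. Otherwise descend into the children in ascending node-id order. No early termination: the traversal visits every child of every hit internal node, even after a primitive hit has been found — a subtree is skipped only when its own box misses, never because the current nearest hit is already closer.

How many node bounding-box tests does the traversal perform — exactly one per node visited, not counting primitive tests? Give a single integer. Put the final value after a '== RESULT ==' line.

Walk:
N0 x:[26,64] y:[43/2,43] z:[26,89/2] -> hit [26,43], descend [18, 20]
  N18 x:[26,64] y:[43/2,34] z:[26,89/2] -> hit [26,34], descend [3, 15]
    N3 x:[26,48] y:[43/2,34] z:[69/2,89/2] -> miss, prune
    N15 x:[29,64] y:[47/2,34] z:[26,61/2] -> hit [29,61/2], descend [7, 16]
      N7 x:[58,64] y:[32,34] z:[26,55/2] -> miss, prune
      N16 x:[29,35] y:[47/2,31] z:[26,61/2] -> hit [29,61/2], descend [4, 19]
        N4 x:[29,35] y:[57/2,31] z:[27,61/2] -> hit [29,61/2], descend [17, 21]
          N17 x:[29,31] y:[57/2,29] z:[27,29] -> hit [29,29] leaf, test {P7@t=29}
          N21 x:[34,35] y:[59/2,31] z:[57/2,61/2] -> miss, prune
        N19 x:[31,34] y:[47/2,51/2] z:[26,28] -> miss, prune
  N20 x:[31,54] y:[71/2,43] z:[55/2,83/2] -> hit [71/2,83/2], descend [24, 38]
    N24 x:[31,54] y:[38,43] z:[55/2,34] -> miss, prune
    N38 x:[32,50] y:[71/2,43] z:[33,83/2] -> hit [71/2,83/2], descend [22, 31]
      N22 x:[41,50] y:[73/2,85/2] z:[33,41] -> hit [41,41], descend [5, 36]
        N5 x:[41,47] y:[73/2,77/2] z:[33,36] -> miss, prune
        N36 x:[41,50] y:[75/2,85/2] z:[75/2,41] -> hit [41,41], descend [8, 14]
          N8 x:[48,50] y:[75/2,39] z:[81/2,41] -> miss, prune
          N14 x:[41,46] y:[83/2,85/2] z:[75/2,40] -> miss, prune
      N31 x:[32,38] y:[71/2,43] z:[73/2,83/2] -> hit [73/2,38], descend [9, 25]
        N9 x:[32,34] y:[85/2,43] z:[73/2,79/2] -> miss, prune
        N25 x:[32,38] y:[71/2,38] z:[77/2,83/2] -> miss, prune

21 AABB tests over nodes [0, 18, 3, 15, 7, 16, 4, 17, 21, 19, 20, 24, 38, 22, 5, 36, 8, 14, 31, 9, 25]; 1 leaf entered; closest P7.

== RESULT ==
21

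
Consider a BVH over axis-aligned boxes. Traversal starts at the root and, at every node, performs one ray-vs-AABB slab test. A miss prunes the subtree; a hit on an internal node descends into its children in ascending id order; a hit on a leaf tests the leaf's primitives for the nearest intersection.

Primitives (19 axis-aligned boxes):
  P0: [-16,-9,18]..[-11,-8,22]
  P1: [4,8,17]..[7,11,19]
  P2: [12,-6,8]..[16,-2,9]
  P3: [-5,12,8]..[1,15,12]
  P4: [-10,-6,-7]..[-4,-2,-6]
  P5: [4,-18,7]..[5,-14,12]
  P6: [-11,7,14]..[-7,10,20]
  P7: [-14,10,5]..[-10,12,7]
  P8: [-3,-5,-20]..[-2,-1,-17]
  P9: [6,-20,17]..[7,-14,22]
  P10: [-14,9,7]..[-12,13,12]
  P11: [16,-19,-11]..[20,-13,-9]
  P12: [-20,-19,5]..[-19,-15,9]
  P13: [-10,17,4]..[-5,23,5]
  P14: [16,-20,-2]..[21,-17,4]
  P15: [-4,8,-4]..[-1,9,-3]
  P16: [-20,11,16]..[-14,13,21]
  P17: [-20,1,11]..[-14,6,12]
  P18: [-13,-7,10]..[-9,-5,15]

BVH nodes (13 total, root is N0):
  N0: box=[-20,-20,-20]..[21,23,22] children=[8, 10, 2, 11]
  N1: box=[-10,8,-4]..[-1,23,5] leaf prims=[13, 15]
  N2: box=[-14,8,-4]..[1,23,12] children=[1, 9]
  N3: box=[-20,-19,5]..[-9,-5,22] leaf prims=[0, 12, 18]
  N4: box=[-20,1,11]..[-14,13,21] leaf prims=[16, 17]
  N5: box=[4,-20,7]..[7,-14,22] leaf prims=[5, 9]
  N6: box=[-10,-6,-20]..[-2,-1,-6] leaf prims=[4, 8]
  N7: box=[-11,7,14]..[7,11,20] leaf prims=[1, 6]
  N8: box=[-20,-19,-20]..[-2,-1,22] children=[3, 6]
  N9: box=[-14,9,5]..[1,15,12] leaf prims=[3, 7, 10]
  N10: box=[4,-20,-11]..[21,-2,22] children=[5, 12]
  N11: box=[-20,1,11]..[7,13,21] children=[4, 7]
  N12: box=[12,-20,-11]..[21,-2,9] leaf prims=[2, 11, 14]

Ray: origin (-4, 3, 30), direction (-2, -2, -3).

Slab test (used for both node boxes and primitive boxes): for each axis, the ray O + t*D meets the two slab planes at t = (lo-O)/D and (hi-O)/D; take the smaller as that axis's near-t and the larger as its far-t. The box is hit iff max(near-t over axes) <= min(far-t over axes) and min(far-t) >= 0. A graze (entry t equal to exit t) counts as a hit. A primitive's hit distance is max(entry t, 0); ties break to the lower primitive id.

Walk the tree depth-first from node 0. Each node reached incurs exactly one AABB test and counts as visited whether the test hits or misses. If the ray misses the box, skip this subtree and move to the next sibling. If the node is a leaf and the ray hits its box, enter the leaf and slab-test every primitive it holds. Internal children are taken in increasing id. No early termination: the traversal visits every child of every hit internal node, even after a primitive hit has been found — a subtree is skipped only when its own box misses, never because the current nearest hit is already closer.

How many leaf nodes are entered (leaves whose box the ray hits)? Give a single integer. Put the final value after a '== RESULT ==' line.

Walk:
N0 x:[-25/2,8] y:[-10,23/2] z:[8/3,50/3] -> hit [8/3,8], descend [2, 8, 10, 11]
  N2 x:[-5/2,5] y:[-10,-5/2] z:[6,34/3] -> miss, prune
  N8 x:[-1,8] y:[2,11] z:[8/3,50/3] -> hit [8/3,8], descend [3, 6]
    N3 x:[5/2,8] y:[4,11] z:[8/3,25/3] -> hit [4,8] leaf, test {P0(miss), P12(miss), P18(miss)}
    N6 x:[-1,3] y:[2,9/2] z:[12,50/3] -> miss, prune
  N10 x:[-25/2,-4] y:[5/2,23/2] z:[8/3,41/3] -> miss, prune
  N11 x:[-11/2,8] y:[-5,1] z:[3,19/3] -> miss, prune

7 AABB tests over nodes [0, 2, 8, 3, 6, 10, 11]; 1 leaf entered; closest miss.

== RESULT ==
1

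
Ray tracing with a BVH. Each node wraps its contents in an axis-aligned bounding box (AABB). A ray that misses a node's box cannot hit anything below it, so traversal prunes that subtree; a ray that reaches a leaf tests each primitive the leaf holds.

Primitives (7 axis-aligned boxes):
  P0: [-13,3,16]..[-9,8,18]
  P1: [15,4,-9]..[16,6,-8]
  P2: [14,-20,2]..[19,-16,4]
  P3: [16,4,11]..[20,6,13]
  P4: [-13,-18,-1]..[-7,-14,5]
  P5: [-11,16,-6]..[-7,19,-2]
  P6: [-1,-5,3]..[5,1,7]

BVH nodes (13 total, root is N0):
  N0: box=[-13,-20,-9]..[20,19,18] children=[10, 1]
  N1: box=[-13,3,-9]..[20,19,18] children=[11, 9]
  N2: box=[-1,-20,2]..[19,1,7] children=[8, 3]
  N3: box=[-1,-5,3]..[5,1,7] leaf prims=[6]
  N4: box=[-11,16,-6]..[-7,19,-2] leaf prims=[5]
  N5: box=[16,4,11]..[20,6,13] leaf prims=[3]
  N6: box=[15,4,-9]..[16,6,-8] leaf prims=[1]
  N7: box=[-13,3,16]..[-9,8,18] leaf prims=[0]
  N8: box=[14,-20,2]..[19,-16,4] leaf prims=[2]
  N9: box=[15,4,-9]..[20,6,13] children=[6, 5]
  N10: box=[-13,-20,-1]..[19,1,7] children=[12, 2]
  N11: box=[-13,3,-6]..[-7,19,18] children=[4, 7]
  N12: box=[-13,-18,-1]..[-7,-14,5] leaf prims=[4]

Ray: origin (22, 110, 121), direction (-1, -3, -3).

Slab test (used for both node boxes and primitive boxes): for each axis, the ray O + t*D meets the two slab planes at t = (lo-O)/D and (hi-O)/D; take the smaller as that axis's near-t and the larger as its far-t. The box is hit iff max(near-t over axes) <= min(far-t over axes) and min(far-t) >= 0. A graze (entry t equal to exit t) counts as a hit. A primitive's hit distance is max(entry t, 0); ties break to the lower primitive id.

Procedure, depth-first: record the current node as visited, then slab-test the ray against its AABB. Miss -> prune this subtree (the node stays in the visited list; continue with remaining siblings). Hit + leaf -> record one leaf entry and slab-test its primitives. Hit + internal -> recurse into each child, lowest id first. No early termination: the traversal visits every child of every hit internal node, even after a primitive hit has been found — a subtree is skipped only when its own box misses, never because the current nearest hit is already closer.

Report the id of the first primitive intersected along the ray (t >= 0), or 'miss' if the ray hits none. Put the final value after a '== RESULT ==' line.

Walk:
N0 x:[2,35] y:[91/3,130/3] z:[103/3,130/3] -> hit [103/3,35], descend [1, 10]
  N1 x:[2,35] y:[91/3,107/3] z:[103/3,130/3] -> hit [103/3,35], descend [9, 11]
    N9 x:[2,7] y:[104/3,106/3] z:[36,130/3] -> miss, prune
    N11 x:[29,35] y:[91/3,107/3] z:[103/3,127/3] -> hit [103/3,35], descend [4, 7]
      N4 x:[29,33] y:[91/3,94/3] z:[41,127/3] -> miss, prune
      N7 x:[31,35] y:[34,107/3] z:[103/3,35] -> hit [103/3,35] leaf, test {P0@t=103/3}
  N10 x:[3,35] y:[109/3,130/3] z:[38,122/3] -> miss, prune

order=[0, 1, 9, 11, 4, 7, 10]  |boxes|=7  |leaves|=1  hit=P0

== RESULT ==
0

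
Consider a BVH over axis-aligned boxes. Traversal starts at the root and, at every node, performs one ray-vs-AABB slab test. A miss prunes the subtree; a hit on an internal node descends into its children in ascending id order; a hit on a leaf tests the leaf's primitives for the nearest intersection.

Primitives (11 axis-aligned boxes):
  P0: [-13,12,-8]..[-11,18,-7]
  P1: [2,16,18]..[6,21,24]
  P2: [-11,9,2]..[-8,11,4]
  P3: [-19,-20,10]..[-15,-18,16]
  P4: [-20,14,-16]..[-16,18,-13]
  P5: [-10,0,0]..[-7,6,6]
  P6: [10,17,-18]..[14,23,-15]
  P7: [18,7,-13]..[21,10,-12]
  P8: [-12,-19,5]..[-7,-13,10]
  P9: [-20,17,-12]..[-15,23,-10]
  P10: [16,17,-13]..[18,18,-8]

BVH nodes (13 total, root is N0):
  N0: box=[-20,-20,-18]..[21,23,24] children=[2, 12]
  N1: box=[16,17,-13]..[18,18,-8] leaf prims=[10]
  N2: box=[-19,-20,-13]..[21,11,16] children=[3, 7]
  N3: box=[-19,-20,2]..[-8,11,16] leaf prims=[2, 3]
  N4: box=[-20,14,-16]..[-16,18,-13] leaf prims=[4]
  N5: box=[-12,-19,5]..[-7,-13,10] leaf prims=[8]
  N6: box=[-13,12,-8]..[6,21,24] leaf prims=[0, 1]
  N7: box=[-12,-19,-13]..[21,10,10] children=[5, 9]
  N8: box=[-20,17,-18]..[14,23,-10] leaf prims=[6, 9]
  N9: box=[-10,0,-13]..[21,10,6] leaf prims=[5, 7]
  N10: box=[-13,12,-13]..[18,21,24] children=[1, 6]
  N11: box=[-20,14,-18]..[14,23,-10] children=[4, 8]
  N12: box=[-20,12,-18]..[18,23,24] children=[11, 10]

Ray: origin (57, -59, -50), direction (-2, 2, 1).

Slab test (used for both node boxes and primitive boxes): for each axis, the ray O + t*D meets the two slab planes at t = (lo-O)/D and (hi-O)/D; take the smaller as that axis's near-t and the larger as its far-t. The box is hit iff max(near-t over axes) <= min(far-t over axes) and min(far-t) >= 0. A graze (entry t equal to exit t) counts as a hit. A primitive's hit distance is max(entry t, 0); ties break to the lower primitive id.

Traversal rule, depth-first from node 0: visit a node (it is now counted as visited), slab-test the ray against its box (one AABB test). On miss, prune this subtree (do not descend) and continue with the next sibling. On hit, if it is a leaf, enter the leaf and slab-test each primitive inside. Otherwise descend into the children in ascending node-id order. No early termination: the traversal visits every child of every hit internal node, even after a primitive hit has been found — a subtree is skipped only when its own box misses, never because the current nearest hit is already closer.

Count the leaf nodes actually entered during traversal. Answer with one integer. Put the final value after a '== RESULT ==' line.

Traverse from the root:
N0 x:[18,77/2] y:[39/2,41] z:[32,74] -> hit [32,77/2], descend [2, 12]
  N2 x:[18,38] y:[39/2,35] z:[37,66] -> miss, prune
  N12 x:[39/2,77/2] y:[71/2,41] z:[32,74] -> hit [71/2,77/2], descend [10, 11]
    N10 x:[39/2,35] y:[71/2,40] z:[37,74] -> miss, prune
    N11 x:[43/2,77/2] y:[73/2,41] z:[32,40] -> hit [73/2,77/2], descend [4, 8]
      N4 x:[73/2,77/2] y:[73/2,77/2] z:[34,37] -> hit [73/2,37] leaf, test {P4@t=73/2}
      N8 x:[43/2,77/2] y:[38,41] z:[32,40] -> hit [38,77/2] leaf, test {P6(miss), P9@t=38}

7 AABB tests over nodes [0, 2, 12, 10, 11, 4, 8]; 2 leaves entered; closest P4.

== RESULT ==
2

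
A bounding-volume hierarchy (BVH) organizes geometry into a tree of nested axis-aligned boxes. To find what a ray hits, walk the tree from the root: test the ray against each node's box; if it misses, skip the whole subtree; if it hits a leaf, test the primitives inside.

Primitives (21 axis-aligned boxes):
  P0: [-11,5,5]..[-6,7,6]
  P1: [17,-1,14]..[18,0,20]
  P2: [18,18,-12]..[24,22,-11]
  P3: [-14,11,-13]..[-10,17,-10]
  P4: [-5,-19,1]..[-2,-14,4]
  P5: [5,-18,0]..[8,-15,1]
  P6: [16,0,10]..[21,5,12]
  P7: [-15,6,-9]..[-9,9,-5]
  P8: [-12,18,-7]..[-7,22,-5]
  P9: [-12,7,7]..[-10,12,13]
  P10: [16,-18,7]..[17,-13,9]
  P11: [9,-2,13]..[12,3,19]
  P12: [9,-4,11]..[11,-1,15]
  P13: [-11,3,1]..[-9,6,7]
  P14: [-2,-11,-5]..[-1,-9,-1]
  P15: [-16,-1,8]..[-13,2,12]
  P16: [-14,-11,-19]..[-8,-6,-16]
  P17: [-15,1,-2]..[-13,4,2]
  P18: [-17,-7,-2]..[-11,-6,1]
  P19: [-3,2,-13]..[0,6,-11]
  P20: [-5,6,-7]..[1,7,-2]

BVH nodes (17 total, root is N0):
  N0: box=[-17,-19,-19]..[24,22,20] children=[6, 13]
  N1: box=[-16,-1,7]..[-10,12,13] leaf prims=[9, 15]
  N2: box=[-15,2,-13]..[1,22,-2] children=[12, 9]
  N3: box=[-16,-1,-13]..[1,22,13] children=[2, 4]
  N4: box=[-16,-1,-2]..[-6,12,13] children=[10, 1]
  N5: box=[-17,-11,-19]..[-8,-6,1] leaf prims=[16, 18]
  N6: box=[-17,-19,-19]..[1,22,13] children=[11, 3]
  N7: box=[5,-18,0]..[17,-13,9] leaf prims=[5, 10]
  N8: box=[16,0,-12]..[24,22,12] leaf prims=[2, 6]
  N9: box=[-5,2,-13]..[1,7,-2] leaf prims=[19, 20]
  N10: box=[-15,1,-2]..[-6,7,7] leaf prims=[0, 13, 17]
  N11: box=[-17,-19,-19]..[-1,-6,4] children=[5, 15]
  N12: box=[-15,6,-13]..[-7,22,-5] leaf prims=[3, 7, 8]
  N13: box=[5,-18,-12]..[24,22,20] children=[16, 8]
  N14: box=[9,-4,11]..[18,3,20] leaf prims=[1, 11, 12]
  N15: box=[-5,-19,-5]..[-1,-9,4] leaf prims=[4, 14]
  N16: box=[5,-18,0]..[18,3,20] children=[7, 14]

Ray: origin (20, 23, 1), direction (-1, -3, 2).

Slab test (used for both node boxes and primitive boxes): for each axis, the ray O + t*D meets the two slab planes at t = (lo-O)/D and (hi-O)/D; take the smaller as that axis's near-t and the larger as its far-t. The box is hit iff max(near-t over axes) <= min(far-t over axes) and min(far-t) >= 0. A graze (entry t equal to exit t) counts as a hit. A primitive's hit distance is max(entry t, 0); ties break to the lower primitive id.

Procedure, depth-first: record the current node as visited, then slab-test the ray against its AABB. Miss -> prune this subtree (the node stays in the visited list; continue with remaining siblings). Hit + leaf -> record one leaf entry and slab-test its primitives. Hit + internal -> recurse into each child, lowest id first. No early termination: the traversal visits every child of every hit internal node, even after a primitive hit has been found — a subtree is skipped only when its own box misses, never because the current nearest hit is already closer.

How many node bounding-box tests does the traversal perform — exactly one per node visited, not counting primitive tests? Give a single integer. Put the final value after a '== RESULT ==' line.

Trace the traversal:
N0 x:[-4,37] y:[1/3,14] z:[-10,19/2] -> hit [1/3,19/2], descend [6, 13]
  N6 x:[19,37] y:[1/3,14] z:[-10,6] -> miss, prune
  N13 x:[-4,15] y:[1/3,41/3] z:[-13/2,19/2] -> hit [1/3,19/2], descend [8, 16]
    N8 x:[-4,4] y:[1/3,23/3] z:[-13/2,11/2] -> hit [1/3,4] leaf, test {P2(miss), P6(miss)}
    N16 x:[2,15] y:[20/3,41/3] z:[-1/2,19/2] -> hit [20/3,19/2], descend [7, 14]
      N7 x:[3,15] y:[12,41/3] z:[-1/2,4] -> miss, prune
      N14 x:[2,11] y:[20/3,9] z:[5,19/2] -> hit [20/3,9] leaf, test {P1(miss), P11@t=8, P12(miss)}

Summary -> nodes [0, 6, 13, 8, 16, 7, 14]; box-tests=7; leaf-entries=2; first=P11

== RESULT ==
7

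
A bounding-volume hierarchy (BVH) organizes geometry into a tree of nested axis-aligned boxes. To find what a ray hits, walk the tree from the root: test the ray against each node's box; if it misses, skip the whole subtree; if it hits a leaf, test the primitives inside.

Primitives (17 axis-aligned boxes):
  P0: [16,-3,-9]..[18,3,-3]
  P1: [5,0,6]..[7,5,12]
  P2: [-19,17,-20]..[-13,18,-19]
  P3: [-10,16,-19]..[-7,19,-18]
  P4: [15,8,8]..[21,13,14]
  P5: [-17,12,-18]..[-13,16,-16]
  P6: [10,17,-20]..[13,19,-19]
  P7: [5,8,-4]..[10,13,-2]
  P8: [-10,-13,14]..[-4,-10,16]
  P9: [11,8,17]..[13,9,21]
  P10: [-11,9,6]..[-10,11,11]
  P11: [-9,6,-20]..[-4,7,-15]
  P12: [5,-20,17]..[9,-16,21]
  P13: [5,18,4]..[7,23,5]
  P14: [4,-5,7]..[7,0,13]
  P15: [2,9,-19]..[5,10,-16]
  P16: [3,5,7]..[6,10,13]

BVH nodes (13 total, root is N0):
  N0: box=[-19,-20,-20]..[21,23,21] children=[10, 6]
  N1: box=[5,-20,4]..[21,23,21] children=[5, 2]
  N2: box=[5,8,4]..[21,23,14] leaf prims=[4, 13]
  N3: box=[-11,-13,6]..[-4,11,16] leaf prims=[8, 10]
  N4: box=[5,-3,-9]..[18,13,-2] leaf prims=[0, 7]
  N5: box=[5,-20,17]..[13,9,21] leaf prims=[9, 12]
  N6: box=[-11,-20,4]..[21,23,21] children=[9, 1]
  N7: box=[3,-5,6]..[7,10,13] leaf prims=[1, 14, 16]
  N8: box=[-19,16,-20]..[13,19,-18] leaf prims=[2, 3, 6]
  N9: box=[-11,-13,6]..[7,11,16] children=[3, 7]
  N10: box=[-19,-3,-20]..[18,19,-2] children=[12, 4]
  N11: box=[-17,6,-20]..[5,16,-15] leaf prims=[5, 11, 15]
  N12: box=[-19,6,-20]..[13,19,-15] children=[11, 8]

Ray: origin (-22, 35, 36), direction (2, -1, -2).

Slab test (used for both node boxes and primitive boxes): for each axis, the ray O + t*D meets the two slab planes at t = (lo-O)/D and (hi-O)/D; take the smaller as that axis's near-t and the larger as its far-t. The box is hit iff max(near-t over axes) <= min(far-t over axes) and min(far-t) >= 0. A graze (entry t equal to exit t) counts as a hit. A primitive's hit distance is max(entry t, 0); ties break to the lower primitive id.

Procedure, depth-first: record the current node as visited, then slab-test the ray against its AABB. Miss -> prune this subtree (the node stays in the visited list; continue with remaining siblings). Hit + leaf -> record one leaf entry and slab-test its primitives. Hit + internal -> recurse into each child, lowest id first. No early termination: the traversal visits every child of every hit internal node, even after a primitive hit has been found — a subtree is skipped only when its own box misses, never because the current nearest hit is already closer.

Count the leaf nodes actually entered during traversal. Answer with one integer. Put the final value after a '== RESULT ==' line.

Trace the traversal:
N0 x:[3/2,43/2] y:[12,55] z:[15/2,28] -> hit [12,43/2], descend [6, 10]
  N6 x:[11/2,43/2] y:[12,55] z:[15/2,16] -> hit [12,16], descend [1, 9]
    N1 x:[27/2,43/2] y:[12,55] z:[15/2,16] -> hit [27/2,16], descend [2, 5]
      N2 x:[27/2,43/2] y:[12,27] z:[11,16] -> hit [27/2,16] leaf, test {P4(miss), P13(miss)}
      N5 x:[27/2,35/2] y:[26,55] z:[15/2,19/2] -> miss, prune
    N9 x:[11/2,29/2] y:[24,48] z:[10,15] -> miss, prune
  N10 x:[3/2,20] y:[16,38] z:[19,28] -> hit [19,20], descend [4, 12]
    N4 x:[27/2,20] y:[22,38] z:[19,45/2] -> miss, prune
    N12 x:[3/2,35/2] y:[16,29] z:[51/2,28] -> miss, prune

Visited [0, 6, 1, 2, 5, 9, 10, 4, 12]. Tests: 9 box, 1 leaf. Nearest: miss.

== RESULT ==
1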